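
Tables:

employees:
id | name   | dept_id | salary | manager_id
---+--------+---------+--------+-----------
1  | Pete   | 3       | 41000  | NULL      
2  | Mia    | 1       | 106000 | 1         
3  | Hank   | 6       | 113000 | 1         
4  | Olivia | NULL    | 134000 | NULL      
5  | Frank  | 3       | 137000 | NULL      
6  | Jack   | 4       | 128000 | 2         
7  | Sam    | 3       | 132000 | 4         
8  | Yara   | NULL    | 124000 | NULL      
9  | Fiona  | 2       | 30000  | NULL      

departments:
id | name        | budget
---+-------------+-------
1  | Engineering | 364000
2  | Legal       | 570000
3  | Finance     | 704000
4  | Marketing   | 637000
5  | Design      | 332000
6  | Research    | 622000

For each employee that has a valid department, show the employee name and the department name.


INNER JOIN keeps only employees rows whose dept_id matches an id in departments. Walk through each employee:
  - employee 1 (Pete): dept_id=3 -> matches Finance
  - employee 2 (Mia): dept_id=1 -> matches Engineering
  - employee 3 (Hank): dept_id=6 -> matches Research
  - employee 4 (Olivia): dept_id=NULL, no match -> dropped
  - employee 5 (Frank): dept_id=3 -> matches Finance
  - employee 6 (Jack): dept_id=4 -> matches Marketing
  - employee 7 (Sam): dept_id=3 -> matches Finance
  - employee 8 (Yara): dept_id=NULL, no match -> dropped
  - employee 9 (Fiona): dept_id=2 -> matches Legal
So 2 of 9 rows are dropped.

SQL:
SELECT a.name, b.name AS department
FROM employees a
INNER JOIN departments b ON a.dept_id = b.id

Result:
name  | department 
------+------------
Pete  | Finance    
Mia   | Engineering
Hank  | Research   
Frank | Finance    
Jack  | Marketing  
Sam   | Finance    
Fiona | Legal      


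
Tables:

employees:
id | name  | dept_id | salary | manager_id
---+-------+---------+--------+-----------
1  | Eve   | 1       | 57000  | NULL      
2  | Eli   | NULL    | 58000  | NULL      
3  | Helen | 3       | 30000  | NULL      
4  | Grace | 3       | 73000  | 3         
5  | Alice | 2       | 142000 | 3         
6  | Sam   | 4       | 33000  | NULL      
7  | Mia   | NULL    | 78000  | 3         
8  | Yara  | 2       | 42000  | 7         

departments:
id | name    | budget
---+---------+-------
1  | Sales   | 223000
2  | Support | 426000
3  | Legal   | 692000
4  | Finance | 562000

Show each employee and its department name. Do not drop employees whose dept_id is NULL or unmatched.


LEFT JOIN keeps every row from employees (the left table); where dept_id has no match in departments, the department columns become NULL. Walk through each employee:
  - employee 1 (Eve): dept_id=1 -> matches Sales
  - employee 2 (Eli): dept_id=NULL, no match -> kept with NULL
  - employee 3 (Helen): dept_id=3 -> matches Legal
  - employee 4 (Grace): dept_id=3 -> matches Legal
  - employee 5 (Alice): dept_id=2 -> matches Support
  - employee 6 (Sam): dept_id=4 -> matches Finance
  - employee 7 (Mia): dept_id=NULL, no match -> kept with NULL
  - employee 8 (Yara): dept_id=2 -> matches Support
All 8 rows appear; 2 have NULL department.

SQL:
SELECT a.name, b.name AS department
FROM employees a
LEFT JOIN departments b ON a.dept_id = b.id

Result:
name  | department
------+-----------
Eve   | Sales     
Eli   | NULL      
Helen | Legal     
Grace | Legal     
Alice | Support   
Sam   | Finance   
Mia   | NULL      
Yara  | Support   


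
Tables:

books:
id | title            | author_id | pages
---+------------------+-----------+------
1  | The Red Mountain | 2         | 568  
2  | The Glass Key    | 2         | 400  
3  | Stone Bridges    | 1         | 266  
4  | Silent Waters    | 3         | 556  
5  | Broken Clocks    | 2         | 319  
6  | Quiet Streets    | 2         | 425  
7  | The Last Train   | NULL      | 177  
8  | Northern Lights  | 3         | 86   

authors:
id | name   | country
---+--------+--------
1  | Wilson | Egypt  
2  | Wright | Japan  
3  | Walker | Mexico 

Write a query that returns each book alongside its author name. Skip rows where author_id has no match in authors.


INNER JOIN keeps only books rows whose author_id matches an id in authors. Walk through each book:
  - book 1 (The Red Mountain): author_id=2 -> matches Wright
  - book 2 (The Glass Key): author_id=2 -> matches Wright
  - book 3 (Stone Bridges): author_id=1 -> matches Wilson
  - book 4 (Silent Waters): author_id=3 -> matches Walker
  - book 5 (Broken Clocks): author_id=2 -> matches Wright
  - book 6 (Quiet Streets): author_id=2 -> matches Wright
  - book 7 (The Last Train): author_id=NULL, no match -> dropped
  - book 8 (Northern Lights): author_id=3 -> matches Walker
So 1 of 8 rows is dropped.

SQL:
SELECT a.title, b.name AS author
FROM books a
INNER JOIN authors b ON a.author_id = b.id

Result:
title            | author
-----------------+-------
The Red Mountain | Wright
The Glass Key    | Wright
Stone Bridges    | Wilson
Silent Waters    | Walker
Broken Clocks    | Wright
Quiet Streets    | Wright
Northern Lights  | Walker


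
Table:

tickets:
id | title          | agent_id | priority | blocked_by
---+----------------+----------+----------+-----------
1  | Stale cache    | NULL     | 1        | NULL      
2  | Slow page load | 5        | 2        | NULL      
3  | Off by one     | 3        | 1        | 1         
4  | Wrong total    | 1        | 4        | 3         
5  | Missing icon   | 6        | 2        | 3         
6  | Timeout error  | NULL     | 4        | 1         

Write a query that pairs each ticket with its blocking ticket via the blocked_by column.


This is a self-join: tickets is joined to a second copy of itself, matching each row's blocked_by to another row's id. Use LEFT JOIN so rows with blocked_by=NULL are kept.
  - ticket 1 (Stale cache): blocked_by=NULL -> NULL
  - ticket 2 (Slow page load): blocked_by=NULL -> NULL
  - ticket 3 (Off by one): blocked_by=1 -> Stale cache
  - ticket 4 (Wrong total): blocked_by=3 -> Off by one
  - ticket 5 (Missing icon): blocked_by=3 -> Off by one
  - ticket 6 (Timeout error): blocked_by=1 -> Stale cache

SQL:
SELECT a.title AS item, b.title AS blocked_by
FROM tickets a
LEFT JOIN tickets b ON a.blocked_by = b.id

Result:
item           | blocked_by 
---------------+------------
Stale cache    | NULL       
Slow page load | NULL       
Off by one     | Stale cache
Wrong total    | Off by one 
Missing icon   | Off by one 
Timeout error  | Stale cache


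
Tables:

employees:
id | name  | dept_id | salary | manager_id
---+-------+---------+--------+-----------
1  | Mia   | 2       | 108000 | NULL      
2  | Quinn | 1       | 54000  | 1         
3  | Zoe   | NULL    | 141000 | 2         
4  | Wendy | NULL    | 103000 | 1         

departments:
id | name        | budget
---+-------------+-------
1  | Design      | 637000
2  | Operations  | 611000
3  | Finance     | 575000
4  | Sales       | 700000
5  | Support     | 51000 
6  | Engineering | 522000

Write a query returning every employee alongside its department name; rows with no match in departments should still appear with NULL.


LEFT JOIN keeps every row from employees (the left table); where dept_id has no match in departments, the department columns become NULL. Walk through each employee:
  - employee 1 (Mia): dept_id=2 -> matches Operations
  - employee 2 (Quinn): dept_id=1 -> matches Design
  - employee 3 (Zoe): dept_id=NULL, no match -> kept with NULL
  - employee 4 (Wendy): dept_id=NULL, no match -> kept with NULL
All 4 rows appear; 2 have NULL department.

SQL:
SELECT a.name, b.name AS department
FROM employees a
LEFT JOIN departments b ON a.dept_id = b.id

Result:
name  | department
------+-----------
Mia   | Operations
Quinn | Design    
Zoe   | NULL      
Wendy | NULL      


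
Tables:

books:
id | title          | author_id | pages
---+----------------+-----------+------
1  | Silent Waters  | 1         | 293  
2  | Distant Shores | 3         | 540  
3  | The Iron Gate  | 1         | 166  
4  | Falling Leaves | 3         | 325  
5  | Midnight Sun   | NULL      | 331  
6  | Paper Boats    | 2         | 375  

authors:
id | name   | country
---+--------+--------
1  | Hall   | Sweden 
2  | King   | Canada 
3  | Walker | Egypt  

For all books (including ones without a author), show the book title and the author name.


LEFT JOIN keeps every row from books (the left table); where author_id has no match in authors, the author columns become NULL. Walk through each book:
  - book 1 (Silent Waters): author_id=1 -> matches Hall
  - book 2 (Distant Shores): author_id=3 -> matches Walker
  - book 3 (The Iron Gate): author_id=1 -> matches Hall
  - book 4 (Falling Leaves): author_id=3 -> matches Walker
  - book 5 (Midnight Sun): author_id=NULL, no match -> kept with NULL
  - book 6 (Paper Boats): author_id=2 -> matches King
All 6 rows appear; 1 has NULL author.

SQL:
SELECT a.title, b.name AS author
FROM books a
LEFT JOIN authors b ON a.author_id = b.id

Result:
title          | author
---------------+-------
Silent Waters  | Hall  
Distant Shores | Walker
The Iron Gate  | Hall  
Falling Leaves | Walker
Midnight Sun   | NULL  
Paper Boats    | King  


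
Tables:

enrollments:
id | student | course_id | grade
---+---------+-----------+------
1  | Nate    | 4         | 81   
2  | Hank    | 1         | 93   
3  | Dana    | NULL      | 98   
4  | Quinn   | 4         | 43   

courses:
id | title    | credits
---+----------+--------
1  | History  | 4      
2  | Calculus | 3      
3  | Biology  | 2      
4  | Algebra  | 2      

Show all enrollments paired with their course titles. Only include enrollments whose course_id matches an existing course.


INNER JOIN keeps only enrollments rows whose course_id matches an id in courses. Walk through each enrollment:
  - enrollment 1 (Nate): course_id=4 -> matches Algebra
  - enrollment 2 (Hank): course_id=1 -> matches History
  - enrollment 3 (Dana): course_id=NULL, no match -> dropped
  - enrollment 4 (Quinn): course_id=4 -> matches Algebra
So 1 of 4 rows is dropped.

SQL:
SELECT a.student, b.title AS course
FROM enrollments a
INNER JOIN courses b ON a.course_id = b.id

Result:
student | course 
--------+--------
Nate    | Algebra
Hank    | History
Quinn   | Algebra


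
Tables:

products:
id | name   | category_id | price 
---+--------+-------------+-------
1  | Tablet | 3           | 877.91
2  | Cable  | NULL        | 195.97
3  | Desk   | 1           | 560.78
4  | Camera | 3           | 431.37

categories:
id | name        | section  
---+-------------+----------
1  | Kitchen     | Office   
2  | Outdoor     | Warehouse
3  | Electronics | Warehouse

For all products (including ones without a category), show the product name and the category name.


LEFT JOIN keeps every row from products (the left table); where category_id has no match in categories, the category columns become NULL. Walk through each product:
  - product 1 (Tablet): category_id=3 -> matches Electronics
  - product 2 (Cable): category_id=NULL, no match -> kept with NULL
  - product 3 (Desk): category_id=1 -> matches Kitchen
  - product 4 (Camera): category_id=3 -> matches Electronics
All 4 rows appear; 1 has NULL category.

SQL:
SELECT a.name, b.name AS category
FROM products a
LEFT JOIN categories b ON a.category_id = b.id

Result:
name   | category   
-------+------------
Tablet | Electronics
Cable  | NULL       
Desk   | Kitchen    
Camera | Electronics


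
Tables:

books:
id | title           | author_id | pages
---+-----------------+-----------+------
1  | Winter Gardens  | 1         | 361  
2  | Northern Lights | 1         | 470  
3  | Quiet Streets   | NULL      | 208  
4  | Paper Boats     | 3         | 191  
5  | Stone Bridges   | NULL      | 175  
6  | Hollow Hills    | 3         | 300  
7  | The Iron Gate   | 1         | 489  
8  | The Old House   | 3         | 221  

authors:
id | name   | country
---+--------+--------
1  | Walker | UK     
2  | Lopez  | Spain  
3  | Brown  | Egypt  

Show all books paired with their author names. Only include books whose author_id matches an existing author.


INNER JOIN keeps only books rows whose author_id matches an id in authors. Walk through each book:
  - book 1 (Winter Gardens): author_id=1 -> matches Walker
  - book 2 (Northern Lights): author_id=1 -> matches Walker
  - book 3 (Quiet Streets): author_id=NULL, no match -> dropped
  - book 4 (Paper Boats): author_id=3 -> matches Brown
  - book 5 (Stone Bridges): author_id=NULL, no match -> dropped
  - book 6 (Hollow Hills): author_id=3 -> matches Brown
  - book 7 (The Iron Gate): author_id=1 -> matches Walker
  - book 8 (The Old House): author_id=3 -> matches Brown
So 2 of 8 rows are dropped.

SQL:
SELECT a.title, b.name AS author
FROM books a
INNER JOIN authors b ON a.author_id = b.id

Result:
title           | author
----------------+-------
Winter Gardens  | Walker
Northern Lights | Walker
Paper Boats     | Brown 
Hollow Hills    | Brown 
The Iron Gate   | Walker
The Old House   | Brown 


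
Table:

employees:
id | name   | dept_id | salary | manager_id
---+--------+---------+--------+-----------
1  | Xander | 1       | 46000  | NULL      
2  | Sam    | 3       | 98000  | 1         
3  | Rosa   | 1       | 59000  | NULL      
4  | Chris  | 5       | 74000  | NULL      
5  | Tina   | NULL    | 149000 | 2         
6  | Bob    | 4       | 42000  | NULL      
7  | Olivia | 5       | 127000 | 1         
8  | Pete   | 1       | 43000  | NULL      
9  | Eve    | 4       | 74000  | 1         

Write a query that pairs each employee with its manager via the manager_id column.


This is a self-join: employees is joined to a second copy of itself, matching each row's manager_id to another row's id. Use LEFT JOIN so rows with manager_id=NULL are kept.
  - employee 1 (Xander): manager_id=NULL -> NULL
  - employee 2 (Sam): manager_id=1 -> Xander
  - employee 3 (Rosa): manager_id=NULL -> NULL
  - employee 4 (Chris): manager_id=NULL -> NULL
  - employee 5 (Tina): manager_id=2 -> Sam
  - employee 6 (Bob): manager_id=NULL -> NULL
  - employee 7 (Olivia): manager_id=1 -> Xander
  - employee 8 (Pete): manager_id=NULL -> NULL
  - employee 9 (Eve): manager_id=1 -> Xander

SQL:
SELECT a.name AS item, b.name AS manager
FROM employees a
LEFT JOIN employees b ON a.manager_id = b.id

Result:
item   | manager
-------+--------
Xander | NULL   
Sam    | Xander 
Rosa   | NULL   
Chris  | NULL   
Tina   | Sam    
Bob    | NULL   
Olivia | Xander 
Pete   | NULL   
Eve    | Xander 


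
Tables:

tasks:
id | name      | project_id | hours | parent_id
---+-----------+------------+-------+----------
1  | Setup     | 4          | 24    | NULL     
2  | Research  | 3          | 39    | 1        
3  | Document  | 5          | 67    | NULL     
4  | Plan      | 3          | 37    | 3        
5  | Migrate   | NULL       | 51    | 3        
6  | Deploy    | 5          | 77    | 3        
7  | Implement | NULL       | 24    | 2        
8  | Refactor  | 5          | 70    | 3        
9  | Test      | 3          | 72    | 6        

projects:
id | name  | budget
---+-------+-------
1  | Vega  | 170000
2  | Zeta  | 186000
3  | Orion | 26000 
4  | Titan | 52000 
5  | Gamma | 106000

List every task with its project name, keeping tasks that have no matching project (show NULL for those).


LEFT JOIN keeps every row from tasks (the left table); where project_id has no match in projects, the project columns become NULL. Walk through each task:
  - task 1 (Setup): project_id=4 -> matches Titan
  - task 2 (Research): project_id=3 -> matches Orion
  - task 3 (Document): project_id=5 -> matches Gamma
  - task 4 (Plan): project_id=3 -> matches Orion
  - task 5 (Migrate): project_id=NULL, no match -> kept with NULL
  - task 6 (Deploy): project_id=5 -> matches Gamma
  - task 7 (Implement): project_id=NULL, no match -> kept with NULL
  - task 8 (Refactor): project_id=5 -> matches Gamma
  - task 9 (Test): project_id=3 -> matches Orion
All 9 rows appear; 2 have NULL project.

SQL:
SELECT a.name, b.name AS project
FROM tasks a
LEFT JOIN projects b ON a.project_id = b.id

Result:
name      | project
----------+--------
Setup     | Titan  
Research  | Orion  
Document  | Gamma  
Plan      | Orion  
Migrate   | NULL   
Deploy    | Gamma  
Implement | NULL   
Refactor  | Gamma  
Test      | Orion  


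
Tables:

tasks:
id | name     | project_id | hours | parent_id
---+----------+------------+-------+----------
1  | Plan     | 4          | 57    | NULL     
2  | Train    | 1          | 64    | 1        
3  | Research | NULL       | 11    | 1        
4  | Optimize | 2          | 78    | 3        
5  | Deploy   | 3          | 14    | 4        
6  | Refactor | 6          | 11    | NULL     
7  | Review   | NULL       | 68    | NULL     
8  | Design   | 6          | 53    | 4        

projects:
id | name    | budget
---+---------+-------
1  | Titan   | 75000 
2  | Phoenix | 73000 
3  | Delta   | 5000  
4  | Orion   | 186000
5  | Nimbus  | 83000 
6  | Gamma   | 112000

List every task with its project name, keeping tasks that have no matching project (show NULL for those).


LEFT JOIN keeps every row from tasks (the left table); where project_id has no match in projects, the project columns become NULL. Walk through each task:
  - task 1 (Plan): project_id=4 -> matches Orion
  - task 2 (Train): project_id=1 -> matches Titan
  - task 3 (Research): project_id=NULL, no match -> kept with NULL
  - task 4 (Optimize): project_id=2 -> matches Phoenix
  - task 5 (Deploy): project_id=3 -> matches Delta
  - task 6 (Refactor): project_id=6 -> matches Gamma
  - task 7 (Review): project_id=NULL, no match -> kept with NULL
  - task 8 (Design): project_id=6 -> matches Gamma
All 8 rows appear; 2 have NULL project.

SQL:
SELECT a.name, b.name AS project
FROM tasks a
LEFT JOIN projects b ON a.project_id = b.id

Result:
name     | project
---------+--------
Plan     | Orion  
Train    | Titan  
Research | NULL   
Optimize | Phoenix
Deploy   | Delta  
Refactor | Gamma  
Review   | NULL   
Design   | Gamma  


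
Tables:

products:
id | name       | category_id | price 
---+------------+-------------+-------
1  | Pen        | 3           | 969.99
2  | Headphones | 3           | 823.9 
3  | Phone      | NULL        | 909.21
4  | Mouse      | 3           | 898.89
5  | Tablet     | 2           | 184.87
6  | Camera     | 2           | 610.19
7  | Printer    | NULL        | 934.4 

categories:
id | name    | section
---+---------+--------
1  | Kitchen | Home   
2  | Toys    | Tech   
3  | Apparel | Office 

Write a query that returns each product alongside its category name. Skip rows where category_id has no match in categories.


INNER JOIN keeps only products rows whose category_id matches an id in categories. Walk through each product:
  - product 1 (Pen): category_id=3 -> matches Apparel
  - product 2 (Headphones): category_id=3 -> matches Apparel
  - product 3 (Phone): category_id=NULL, no match -> dropped
  - product 4 (Mouse): category_id=3 -> matches Apparel
  - product 5 (Tablet): category_id=2 -> matches Toys
  - product 6 (Camera): category_id=2 -> matches Toys
  - product 7 (Printer): category_id=NULL, no match -> dropped
So 2 of 7 rows are dropped.

SQL:
SELECT a.name, b.name AS category
FROM products a
INNER JOIN categories b ON a.category_id = b.id

Result:
name       | category
-----------+---------
Pen        | Apparel 
Headphones | Apparel 
Mouse      | Apparel 
Tablet     | Toys    
Camera     | Toys    


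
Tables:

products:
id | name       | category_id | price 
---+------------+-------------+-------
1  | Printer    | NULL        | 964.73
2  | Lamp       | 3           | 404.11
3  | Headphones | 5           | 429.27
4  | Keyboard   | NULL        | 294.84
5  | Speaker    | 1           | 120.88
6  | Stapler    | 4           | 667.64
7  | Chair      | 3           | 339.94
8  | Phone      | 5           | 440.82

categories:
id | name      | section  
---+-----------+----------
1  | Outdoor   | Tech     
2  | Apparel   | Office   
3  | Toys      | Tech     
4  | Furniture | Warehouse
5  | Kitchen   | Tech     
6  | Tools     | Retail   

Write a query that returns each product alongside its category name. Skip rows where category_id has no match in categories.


INNER JOIN keeps only products rows whose category_id matches an id in categories. Walk through each product:
  - product 1 (Printer): category_id=NULL, no match -> dropped
  - product 2 (Lamp): category_id=3 -> matches Toys
  - product 3 (Headphones): category_id=5 -> matches Kitchen
  - product 4 (Keyboard): category_id=NULL, no match -> dropped
  - product 5 (Speaker): category_id=1 -> matches Outdoor
  - product 6 (Stapler): category_id=4 -> matches Furniture
  - product 7 (Chair): category_id=3 -> matches Toys
  - product 8 (Phone): category_id=5 -> matches Kitchen
So 2 of 8 rows are dropped.

SQL:
SELECT a.name, b.name AS category
FROM products a
INNER JOIN categories b ON a.category_id = b.id

Result:
name       | category 
-----------+----------
Lamp       | Toys     
Headphones | Kitchen  
Speaker    | Outdoor  
Stapler    | Furniture
Chair      | Toys     
Phone      | Kitchen  


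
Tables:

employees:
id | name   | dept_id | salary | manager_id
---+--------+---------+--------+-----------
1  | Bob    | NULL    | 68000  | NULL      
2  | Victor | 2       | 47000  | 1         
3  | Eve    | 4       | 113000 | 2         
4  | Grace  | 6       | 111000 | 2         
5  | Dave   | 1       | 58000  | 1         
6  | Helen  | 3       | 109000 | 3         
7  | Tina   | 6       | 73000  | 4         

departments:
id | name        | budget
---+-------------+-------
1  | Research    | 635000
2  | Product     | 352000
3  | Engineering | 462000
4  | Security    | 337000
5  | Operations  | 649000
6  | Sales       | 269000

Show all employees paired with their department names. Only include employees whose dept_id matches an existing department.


INNER JOIN keeps only employees rows whose dept_id matches an id in departments. Walk through each employee:
  - employee 1 (Bob): dept_id=NULL, no match -> dropped
  - employee 2 (Victor): dept_id=2 -> matches Product
  - employee 3 (Eve): dept_id=4 -> matches Security
  - employee 4 (Grace): dept_id=6 -> matches Sales
  - employee 5 (Dave): dept_id=1 -> matches Research
  - employee 6 (Helen): dept_id=3 -> matches Engineering
  - employee 7 (Tina): dept_id=6 -> matches Sales
So 1 of 7 rows is dropped.

SQL:
SELECT a.name, b.name AS department
FROM employees a
INNER JOIN departments b ON a.dept_id = b.id

Result:
name   | department 
-------+------------
Victor | Product    
Eve    | Security   
Grace  | Sales      
Dave   | Research   
Helen  | Engineering
Tina   | Sales      


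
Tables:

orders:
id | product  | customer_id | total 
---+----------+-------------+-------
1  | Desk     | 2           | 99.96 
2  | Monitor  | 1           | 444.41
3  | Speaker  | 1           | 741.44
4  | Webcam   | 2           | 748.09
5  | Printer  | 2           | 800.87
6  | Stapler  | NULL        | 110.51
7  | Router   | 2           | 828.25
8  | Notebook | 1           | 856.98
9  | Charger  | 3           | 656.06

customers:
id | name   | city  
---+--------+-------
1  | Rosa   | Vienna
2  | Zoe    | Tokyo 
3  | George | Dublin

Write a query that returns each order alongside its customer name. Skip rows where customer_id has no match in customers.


INNER JOIN keeps only orders rows whose customer_id matches an id in customers. Walk through each order:
  - order 1 (Desk): customer_id=2 -> matches Zoe
  - order 2 (Monitor): customer_id=1 -> matches Rosa
  - order 3 (Speaker): customer_id=1 -> matches Rosa
  - order 4 (Webcam): customer_id=2 -> matches Zoe
  - order 5 (Printer): customer_id=2 -> matches Zoe
  - order 6 (Stapler): customer_id=NULL, no match -> dropped
  - order 7 (Router): customer_id=2 -> matches Zoe
  - order 8 (Notebook): customer_id=1 -> matches Rosa
  - order 9 (Charger): customer_id=3 -> matches George
So 1 of 9 rows is dropped.

SQL:
SELECT a.product, b.name AS customer
FROM orders a
INNER JOIN customers b ON a.customer_id = b.id

Result:
product  | customer
---------+---------
Desk     | Zoe     
Monitor  | Rosa    
Speaker  | Rosa    
Webcam   | Zoe     
Printer  | Zoe     
Router   | Zoe     
Notebook | Rosa    
Charger  | George  


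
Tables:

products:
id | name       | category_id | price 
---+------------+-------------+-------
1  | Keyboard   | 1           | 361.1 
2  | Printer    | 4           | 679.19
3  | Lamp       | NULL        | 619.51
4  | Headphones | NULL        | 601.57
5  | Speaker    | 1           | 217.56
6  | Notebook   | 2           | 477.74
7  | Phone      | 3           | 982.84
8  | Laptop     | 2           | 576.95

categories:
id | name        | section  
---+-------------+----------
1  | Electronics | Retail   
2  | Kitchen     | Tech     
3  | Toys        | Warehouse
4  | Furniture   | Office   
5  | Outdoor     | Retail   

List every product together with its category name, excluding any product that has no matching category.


INNER JOIN keeps only products rows whose category_id matches an id in categories. Walk through each product:
  - product 1 (Keyboard): category_id=1 -> matches Electronics
  - product 2 (Printer): category_id=4 -> matches Furniture
  - product 3 (Lamp): category_id=NULL, no match -> dropped
  - product 4 (Headphones): category_id=NULL, no match -> dropped
  - product 5 (Speaker): category_id=1 -> matches Electronics
  - product 6 (Notebook): category_id=2 -> matches Kitchen
  - product 7 (Phone): category_id=3 -> matches Toys
  - product 8 (Laptop): category_id=2 -> matches Kitchen
So 2 of 8 rows are dropped.

SQL:
SELECT a.name, b.name AS category
FROM products a
INNER JOIN categories b ON a.category_id = b.id

Result:
name     | category   
---------+------------
Keyboard | Electronics
Printer  | Furniture  
Speaker  | Electronics
Notebook | Kitchen    
Phone    | Toys       
Laptop   | Kitchen    


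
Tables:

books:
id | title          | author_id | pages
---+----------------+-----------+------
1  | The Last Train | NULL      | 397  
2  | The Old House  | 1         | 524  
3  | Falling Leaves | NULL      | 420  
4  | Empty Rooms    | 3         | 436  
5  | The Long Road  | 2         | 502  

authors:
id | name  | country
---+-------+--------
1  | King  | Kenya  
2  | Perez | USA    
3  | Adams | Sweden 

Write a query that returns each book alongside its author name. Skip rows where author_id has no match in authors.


INNER JOIN keeps only books rows whose author_id matches an id in authors. Walk through each book:
  - book 1 (The Last Train): author_id=NULL, no match -> dropped
  - book 2 (The Old House): author_id=1 -> matches King
  - book 3 (Falling Leaves): author_id=NULL, no match -> dropped
  - book 4 (Empty Rooms): author_id=3 -> matches Adams
  - book 5 (The Long Road): author_id=2 -> matches Perez
So 2 of 5 rows are dropped.

SQL:
SELECT a.title, b.name AS author
FROM books a
INNER JOIN authors b ON a.author_id = b.id

Result:
title         | author
--------------+-------
The Old House | King  
Empty Rooms   | Adams 
The Long Road | Perez 


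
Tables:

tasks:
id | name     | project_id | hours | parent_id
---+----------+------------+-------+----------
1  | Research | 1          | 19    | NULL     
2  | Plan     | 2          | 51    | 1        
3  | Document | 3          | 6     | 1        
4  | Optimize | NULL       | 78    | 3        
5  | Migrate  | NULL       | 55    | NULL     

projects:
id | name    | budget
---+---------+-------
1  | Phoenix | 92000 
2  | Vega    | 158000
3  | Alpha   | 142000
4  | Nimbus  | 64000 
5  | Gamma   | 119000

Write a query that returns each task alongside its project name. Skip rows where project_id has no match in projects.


INNER JOIN keeps only tasks rows whose project_id matches an id in projects. Walk through each task:
  - task 1 (Research): project_id=1 -> matches Phoenix
  - task 2 (Plan): project_id=2 -> matches Vega
  - task 3 (Document): project_id=3 -> matches Alpha
  - task 4 (Optimize): project_id=NULL, no match -> dropped
  - task 5 (Migrate): project_id=NULL, no match -> dropped
So 2 of 5 rows are dropped.

SQL:
SELECT a.name, b.name AS project
FROM tasks a
INNER JOIN projects b ON a.project_id = b.id

Result:
name     | project
---------+--------
Research | Phoenix
Plan     | Vega   
Document | Alpha  


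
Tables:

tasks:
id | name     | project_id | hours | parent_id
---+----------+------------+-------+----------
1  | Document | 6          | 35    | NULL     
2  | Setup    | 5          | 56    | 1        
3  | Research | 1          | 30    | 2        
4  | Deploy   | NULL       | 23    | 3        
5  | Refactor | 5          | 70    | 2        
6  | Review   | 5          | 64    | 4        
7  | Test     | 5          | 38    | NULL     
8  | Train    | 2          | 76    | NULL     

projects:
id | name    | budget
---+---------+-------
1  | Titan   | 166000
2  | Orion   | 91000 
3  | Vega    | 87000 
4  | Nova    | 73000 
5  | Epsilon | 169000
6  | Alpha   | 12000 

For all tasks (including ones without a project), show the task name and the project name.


LEFT JOIN keeps every row from tasks (the left table); where project_id has no match in projects, the project columns become NULL. Walk through each task:
  - task 1 (Document): project_id=6 -> matches Alpha
  - task 2 (Setup): project_id=5 -> matches Epsilon
  - task 3 (Research): project_id=1 -> matches Titan
  - task 4 (Deploy): project_id=NULL, no match -> kept with NULL
  - task 5 (Refactor): project_id=5 -> matches Epsilon
  - task 6 (Review): project_id=5 -> matches Epsilon
  - task 7 (Test): project_id=5 -> matches Epsilon
  - task 8 (Train): project_id=2 -> matches Orion
All 8 rows appear; 1 has NULL project.

SQL:
SELECT a.name, b.name AS project
FROM tasks a
LEFT JOIN projects b ON a.project_id = b.id

Result:
name     | project
---------+--------
Document | Alpha  
Setup    | Epsilon
Research | Titan  
Deploy   | NULL   
Refactor | Epsilon
Review   | Epsilon
Test     | Epsilon
Train    | Orion  


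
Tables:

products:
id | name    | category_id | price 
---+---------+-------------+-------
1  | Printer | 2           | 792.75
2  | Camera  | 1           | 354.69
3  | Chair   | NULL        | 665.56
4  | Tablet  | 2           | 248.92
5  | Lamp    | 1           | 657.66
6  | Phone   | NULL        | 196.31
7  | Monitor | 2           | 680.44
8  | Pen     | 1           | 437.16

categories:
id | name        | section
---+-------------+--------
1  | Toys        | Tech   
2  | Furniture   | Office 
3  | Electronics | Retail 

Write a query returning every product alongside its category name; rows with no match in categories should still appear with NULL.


LEFT JOIN keeps every row from products (the left table); where category_id has no match in categories, the category columns become NULL. Walk through each product:
  - product 1 (Printer): category_id=2 -> matches Furniture
  - product 2 (Camera): category_id=1 -> matches Toys
  - product 3 (Chair): category_id=NULL, no match -> kept with NULL
  - product 4 (Tablet): category_id=2 -> matches Furniture
  - product 5 (Lamp): category_id=1 -> matches Toys
  - product 6 (Phone): category_id=NULL, no match -> kept with NULL
  - product 7 (Monitor): category_id=2 -> matches Furniture
  - product 8 (Pen): category_id=1 -> matches Toys
All 8 rows appear; 2 have NULL category.

SQL:
SELECT a.name, b.name AS category
FROM products a
LEFT JOIN categories b ON a.category_id = b.id

Result:
name    | category 
--------+----------
Printer | Furniture
Camera  | Toys     
Chair   | NULL     
Tablet  | Furniture
Lamp    | Toys     
Phone   | NULL     
Monitor | Furniture
Pen     | Toys     


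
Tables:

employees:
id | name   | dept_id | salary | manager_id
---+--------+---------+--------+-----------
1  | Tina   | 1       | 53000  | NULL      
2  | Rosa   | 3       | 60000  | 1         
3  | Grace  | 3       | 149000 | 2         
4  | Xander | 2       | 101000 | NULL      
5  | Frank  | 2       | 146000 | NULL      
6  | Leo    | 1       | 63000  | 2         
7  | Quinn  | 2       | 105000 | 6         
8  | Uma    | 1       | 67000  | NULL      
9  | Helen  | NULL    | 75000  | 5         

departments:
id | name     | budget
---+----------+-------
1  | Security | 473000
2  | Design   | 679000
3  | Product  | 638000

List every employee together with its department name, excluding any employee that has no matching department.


INNER JOIN keeps only employees rows whose dept_id matches an id in departments. Walk through each employee:
  - employee 1 (Tina): dept_id=1 -> matches Security
  - employee 2 (Rosa): dept_id=3 -> matches Product
  - employee 3 (Grace): dept_id=3 -> matches Product
  - employee 4 (Xander): dept_id=2 -> matches Design
  - employee 5 (Frank): dept_id=2 -> matches Design
  - employee 6 (Leo): dept_id=1 -> matches Security
  - employee 7 (Quinn): dept_id=2 -> matches Design
  - employee 8 (Uma): dept_id=1 -> matches Security
  - employee 9 (Helen): dept_id=NULL, no match -> dropped
So 1 of 9 rows is dropped.

SQL:
SELECT a.name, b.name AS department
FROM employees a
INNER JOIN departments b ON a.dept_id = b.id

Result:
name   | department
-------+-----------
Tina   | Security  
Rosa   | Product   
Grace  | Product   
Xander | Design    
Frank  | Design    
Leo    | Security  
Quinn  | Design    
Uma    | Security  


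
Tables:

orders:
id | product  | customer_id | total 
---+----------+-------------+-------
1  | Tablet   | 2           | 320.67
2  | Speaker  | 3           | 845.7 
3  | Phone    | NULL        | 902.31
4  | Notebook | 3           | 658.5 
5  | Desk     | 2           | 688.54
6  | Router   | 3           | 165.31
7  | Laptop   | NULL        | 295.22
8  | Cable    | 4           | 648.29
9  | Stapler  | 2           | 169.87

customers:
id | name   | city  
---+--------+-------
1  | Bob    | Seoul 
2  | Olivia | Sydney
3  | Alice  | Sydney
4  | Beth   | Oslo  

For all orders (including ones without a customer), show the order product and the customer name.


LEFT JOIN keeps every row from orders (the left table); where customer_id has no match in customers, the customer columns become NULL. Walk through each order:
  - order 1 (Tablet): customer_id=2 -> matches Olivia
  - order 2 (Speaker): customer_id=3 -> matches Alice
  - order 3 (Phone): customer_id=NULL, no match -> kept with NULL
  - order 4 (Notebook): customer_id=3 -> matches Alice
  - order 5 (Desk): customer_id=2 -> matches Olivia
  - order 6 (Router): customer_id=3 -> matches Alice
  - order 7 (Laptop): customer_id=NULL, no match -> kept with NULL
  - order 8 (Cable): customer_id=4 -> matches Beth
  - order 9 (Stapler): customer_id=2 -> matches Olivia
All 9 rows appear; 2 have NULL customer.

SQL:
SELECT a.product, b.name AS customer
FROM orders a
LEFT JOIN customers b ON a.customer_id = b.id

Result:
product  | customer
---------+---------
Tablet   | Olivia  
Speaker  | Alice   
Phone    | NULL    
Notebook | Alice   
Desk     | Olivia  
Router   | Alice   
Laptop   | NULL    
Cable    | Beth    
Stapler  | Olivia  


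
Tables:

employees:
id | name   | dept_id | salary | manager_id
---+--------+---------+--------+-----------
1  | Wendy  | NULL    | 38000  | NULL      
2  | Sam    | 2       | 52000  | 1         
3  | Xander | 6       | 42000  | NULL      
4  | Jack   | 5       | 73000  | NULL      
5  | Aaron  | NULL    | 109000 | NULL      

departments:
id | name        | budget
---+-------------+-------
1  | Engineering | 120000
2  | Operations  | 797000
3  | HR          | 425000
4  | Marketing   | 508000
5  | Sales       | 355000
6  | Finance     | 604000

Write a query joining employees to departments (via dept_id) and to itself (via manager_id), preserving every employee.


Two LEFT JOINs from the same base table employees: one to departments via dept_id, one to employees itself via manager_id. Both are LEFT so every employee is preserved.
Match against departments:
  - employee 1 (Wendy): dept_id=NULL, no match -> kept with NULL
  - employee 2 (Sam): dept_id=2 -> matches Operations
  - employee 3 (Xander): dept_id=6 -> matches Finance
  - employee 4 (Jack): dept_id=5 -> matches Sales
  - employee 5 (Aaron): dept_id=NULL, no match -> kept with NULL
Match against employees (self):
  - employee 1 (Wendy): manager_id=NULL -> NULL
  - employee 2 (Sam): manager_id=1 -> Wendy
  - employee 3 (Xander): manager_id=NULL -> NULL
  - employee 4 (Jack): manager_id=NULL -> NULL
  - employee 5 (Aaron): manager_id=NULL -> NULL

SQL:
SELECT a.name, b.name AS department, c.name AS manager
FROM employees a
LEFT JOIN departments b ON a.dept_id = b.id
LEFT JOIN employees c ON a.manager_id = c.id

Result:
name   | department | manager
-------+------------+--------
Wendy  | NULL       | NULL   
Sam    | Operations | Wendy  
Xander | Finance    | NULL   
Jack   | Sales      | NULL   
Aaron  | NULL       | NULL   


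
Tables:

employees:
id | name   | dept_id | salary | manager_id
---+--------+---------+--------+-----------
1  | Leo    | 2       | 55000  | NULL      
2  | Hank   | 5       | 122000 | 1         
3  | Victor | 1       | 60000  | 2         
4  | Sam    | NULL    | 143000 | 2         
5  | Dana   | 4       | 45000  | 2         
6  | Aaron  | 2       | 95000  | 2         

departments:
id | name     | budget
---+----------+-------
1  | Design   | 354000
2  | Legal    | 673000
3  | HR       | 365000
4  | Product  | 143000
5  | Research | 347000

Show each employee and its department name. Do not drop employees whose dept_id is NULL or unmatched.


LEFT JOIN keeps every row from employees (the left table); where dept_id has no match in departments, the department columns become NULL. Walk through each employee:
  - employee 1 (Leo): dept_id=2 -> matches Legal
  - employee 2 (Hank): dept_id=5 -> matches Research
  - employee 3 (Victor): dept_id=1 -> matches Design
  - employee 4 (Sam): dept_id=NULL, no match -> kept with NULL
  - employee 5 (Dana): dept_id=4 -> matches Product
  - employee 6 (Aaron): dept_id=2 -> matches Legal
All 6 rows appear; 1 has NULL department.

SQL:
SELECT a.name, b.name AS department
FROM employees a
LEFT JOIN departments b ON a.dept_id = b.id

Result:
name   | department
-------+-----------
Leo    | Legal     
Hank   | Research  
Victor | Design    
Sam    | NULL      
Dana   | Product   
Aaron  | Legal     


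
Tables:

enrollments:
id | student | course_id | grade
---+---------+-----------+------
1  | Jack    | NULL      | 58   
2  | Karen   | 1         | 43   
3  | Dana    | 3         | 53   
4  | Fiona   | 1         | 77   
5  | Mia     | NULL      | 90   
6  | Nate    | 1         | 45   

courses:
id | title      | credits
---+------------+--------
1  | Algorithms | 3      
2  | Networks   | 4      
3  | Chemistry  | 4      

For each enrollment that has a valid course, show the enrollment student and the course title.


INNER JOIN keeps only enrollments rows whose course_id matches an id in courses. Walk through each enrollment:
  - enrollment 1 (Jack): course_id=NULL, no match -> dropped
  - enrollment 2 (Karen): course_id=1 -> matches Algorithms
  - enrollment 3 (Dana): course_id=3 -> matches Chemistry
  - enrollment 4 (Fiona): course_id=1 -> matches Algorithms
  - enrollment 5 (Mia): course_id=NULL, no match -> dropped
  - enrollment 6 (Nate): course_id=1 -> matches Algorithms
So 2 of 6 rows are dropped.

SQL:
SELECT a.student, b.title AS course
FROM enrollments a
INNER JOIN courses b ON a.course_id = b.id

Result:
student | course    
--------+-----------
Karen   | Algorithms
Dana    | Chemistry 
Fiona   | Algorithms
Nate    | Algorithms


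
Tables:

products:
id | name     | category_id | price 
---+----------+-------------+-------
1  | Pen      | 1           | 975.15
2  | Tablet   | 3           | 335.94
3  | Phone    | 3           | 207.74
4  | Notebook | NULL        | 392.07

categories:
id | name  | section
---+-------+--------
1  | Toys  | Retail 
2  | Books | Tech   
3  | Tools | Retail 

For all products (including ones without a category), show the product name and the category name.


LEFT JOIN keeps every row from products (the left table); where category_id has no match in categories, the category columns become NULL. Walk through each product:
  - product 1 (Pen): category_id=1 -> matches Toys
  - product 2 (Tablet): category_id=3 -> matches Tools
  - product 3 (Phone): category_id=3 -> matches Tools
  - product 4 (Notebook): category_id=NULL, no match -> kept with NULL
All 4 rows appear; 1 has NULL category.

SQL:
SELECT a.name, b.name AS category
FROM products a
LEFT JOIN categories b ON a.category_id = b.id

Result:
name     | category
---------+---------
Pen      | Toys    
Tablet   | Tools   
Phone    | Tools   
Notebook | NULL    
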